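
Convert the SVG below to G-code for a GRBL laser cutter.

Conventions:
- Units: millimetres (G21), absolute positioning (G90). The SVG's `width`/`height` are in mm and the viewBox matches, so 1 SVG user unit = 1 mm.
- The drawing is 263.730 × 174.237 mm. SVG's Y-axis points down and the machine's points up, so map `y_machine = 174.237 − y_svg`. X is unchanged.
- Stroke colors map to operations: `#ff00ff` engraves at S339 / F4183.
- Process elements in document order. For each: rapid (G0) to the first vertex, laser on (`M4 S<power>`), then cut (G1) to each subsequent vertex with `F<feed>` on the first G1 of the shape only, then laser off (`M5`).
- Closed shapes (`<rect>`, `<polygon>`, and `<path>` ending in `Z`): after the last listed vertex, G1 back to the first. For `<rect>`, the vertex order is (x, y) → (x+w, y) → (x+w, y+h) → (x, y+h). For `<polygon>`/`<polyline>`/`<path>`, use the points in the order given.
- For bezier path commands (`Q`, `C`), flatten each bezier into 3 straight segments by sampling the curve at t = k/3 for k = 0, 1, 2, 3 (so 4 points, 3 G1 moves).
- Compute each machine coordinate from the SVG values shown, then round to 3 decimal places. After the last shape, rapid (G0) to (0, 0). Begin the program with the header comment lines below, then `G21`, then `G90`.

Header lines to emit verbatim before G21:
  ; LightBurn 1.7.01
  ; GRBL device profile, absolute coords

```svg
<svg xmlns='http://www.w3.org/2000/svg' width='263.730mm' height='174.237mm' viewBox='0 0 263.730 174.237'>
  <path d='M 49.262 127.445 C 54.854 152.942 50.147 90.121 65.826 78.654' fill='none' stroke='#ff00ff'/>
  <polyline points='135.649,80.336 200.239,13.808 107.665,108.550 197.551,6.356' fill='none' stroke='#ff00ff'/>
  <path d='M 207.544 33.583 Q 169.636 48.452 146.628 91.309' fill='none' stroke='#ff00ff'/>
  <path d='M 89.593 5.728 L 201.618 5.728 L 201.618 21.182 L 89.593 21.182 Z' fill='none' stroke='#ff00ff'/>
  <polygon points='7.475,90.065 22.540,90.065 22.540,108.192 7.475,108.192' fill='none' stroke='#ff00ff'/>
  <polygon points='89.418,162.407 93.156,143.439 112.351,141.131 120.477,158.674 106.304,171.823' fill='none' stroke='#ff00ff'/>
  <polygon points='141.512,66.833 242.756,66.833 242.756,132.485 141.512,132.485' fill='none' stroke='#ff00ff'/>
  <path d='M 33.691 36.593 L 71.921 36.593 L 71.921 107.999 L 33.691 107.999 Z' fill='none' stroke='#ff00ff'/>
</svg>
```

Since the viewBox matches the mm dimensions, user units are millimetres directly. The only transform is the Y-flip y_m = 174.237 − y_svg.

Shape 1 is a cubic bezier drawn with `<path>`. Its stroke #ff00ff means engrave at S339, F4183. After flipping Y the toolpath is (49.262,46.792) → (52.557,45.561) → (55.806,72.171) → (65.826,95.583).

Shape 2 is a open polyline drawn with `<polyline>`. Its stroke #ff00ff means engrave at S339, F4183. After flipping Y the toolpath is (135.649,93.901) → (200.239,160.429) → (107.665,65.687) → (197.551,167.881).

Shape 3 is a quadratic bezier drawn with `<path>`. Its stroke #ff00ff means engrave at S339, F4183. After flipping Y the toolpath is (207.544,140.654) → (183.928,127.632) → (163.622,108.390) → (146.628,82.928).

Shape 4 is a rectangle drawn with `<path>`. Its stroke #ff00ff means engrave at S339, F4183. After flipping Y the toolpath is (89.593,168.509) → (201.618,168.509) → (201.618,153.055) → (89.593,153.055) → (89.593,168.509), returning to the start.

Shape 5 is a rectangle drawn with `<polygon>`. Its stroke #ff00ff means engrave at S339, F4183. After flipping Y the toolpath is (7.475,84.172) → (22.540,84.172) → (22.540,66.045) → (7.475,66.045) → (7.475,84.172), returning to the start.

Shape 6 is a regular polygon drawn with `<polygon>`. Its stroke #ff00ff means engrave at S339, F4183. After flipping Y the toolpath is (89.418,11.830) → (93.156,30.798) → (112.351,33.106) → (120.477,15.563) → (106.304,2.414) → (89.418,11.830), returning to the start.

Shape 7 is a rectangle drawn with `<polygon>`. Its stroke #ff00ff means engrave at S339, F4183. After flipping Y the toolpath is (141.512,107.404) → (242.756,107.404) → (242.756,41.752) → (141.512,41.752) → (141.512,107.404), returning to the start.

Shape 8 is a rectangle drawn with `<path>`. Its stroke #ff00ff means engrave at S339, F4183. After flipping Y the toolpath is (33.691,137.644) → (71.921,137.644) → (71.921,66.238) → (33.691,66.238) → (33.691,137.644), returning to the start.

; LightBurn 1.7.01
; GRBL device profile, absolute coords
G21
G90
G0 X49.262 Y46.792
M4 S339
G1 X52.557 Y45.561 F4183
G1 X55.806 Y72.171
G1 X65.826 Y95.583
M5
G0 X135.649 Y93.901
M4 S339
G1 X200.239 Y160.429 F4183
G1 X107.665 Y65.687
G1 X197.551 Y167.881
M5
G0 X207.544 Y140.654
M4 S339
G1 X183.928 Y127.632 F4183
G1 X163.622 Y108.390
G1 X146.628 Y82.928
M5
G0 X89.593 Y168.509
M4 S339
G1 X201.618 Y168.509 F4183
G1 X201.618 Y153.055
G1 X89.593 Y153.055
G1 X89.593 Y168.509
M5
G0 X7.475 Y84.172
M4 S339
G1 X22.540 Y84.172 F4183
G1 X22.540 Y66.045
G1 X7.475 Y66.045
G1 X7.475 Y84.172
M5
G0 X89.418 Y11.830
M4 S339
G1 X93.156 Y30.798 F4183
G1 X112.351 Y33.106
G1 X120.477 Y15.563
G1 X106.304 Y2.414
G1 X89.418 Y11.830
M5
G0 X141.512 Y107.404
M4 S339
G1 X242.756 Y107.404 F4183
G1 X242.756 Y41.752
G1 X141.512 Y41.752
G1 X141.512 Y107.404
M5
G0 X33.691 Y137.644
M4 S339
G1 X71.921 Y137.644 F4183
G1 X71.921 Y66.238
G1 X33.691 Y66.238
G1 X33.691 Y137.644
M5
G0 X0.000 Y0.000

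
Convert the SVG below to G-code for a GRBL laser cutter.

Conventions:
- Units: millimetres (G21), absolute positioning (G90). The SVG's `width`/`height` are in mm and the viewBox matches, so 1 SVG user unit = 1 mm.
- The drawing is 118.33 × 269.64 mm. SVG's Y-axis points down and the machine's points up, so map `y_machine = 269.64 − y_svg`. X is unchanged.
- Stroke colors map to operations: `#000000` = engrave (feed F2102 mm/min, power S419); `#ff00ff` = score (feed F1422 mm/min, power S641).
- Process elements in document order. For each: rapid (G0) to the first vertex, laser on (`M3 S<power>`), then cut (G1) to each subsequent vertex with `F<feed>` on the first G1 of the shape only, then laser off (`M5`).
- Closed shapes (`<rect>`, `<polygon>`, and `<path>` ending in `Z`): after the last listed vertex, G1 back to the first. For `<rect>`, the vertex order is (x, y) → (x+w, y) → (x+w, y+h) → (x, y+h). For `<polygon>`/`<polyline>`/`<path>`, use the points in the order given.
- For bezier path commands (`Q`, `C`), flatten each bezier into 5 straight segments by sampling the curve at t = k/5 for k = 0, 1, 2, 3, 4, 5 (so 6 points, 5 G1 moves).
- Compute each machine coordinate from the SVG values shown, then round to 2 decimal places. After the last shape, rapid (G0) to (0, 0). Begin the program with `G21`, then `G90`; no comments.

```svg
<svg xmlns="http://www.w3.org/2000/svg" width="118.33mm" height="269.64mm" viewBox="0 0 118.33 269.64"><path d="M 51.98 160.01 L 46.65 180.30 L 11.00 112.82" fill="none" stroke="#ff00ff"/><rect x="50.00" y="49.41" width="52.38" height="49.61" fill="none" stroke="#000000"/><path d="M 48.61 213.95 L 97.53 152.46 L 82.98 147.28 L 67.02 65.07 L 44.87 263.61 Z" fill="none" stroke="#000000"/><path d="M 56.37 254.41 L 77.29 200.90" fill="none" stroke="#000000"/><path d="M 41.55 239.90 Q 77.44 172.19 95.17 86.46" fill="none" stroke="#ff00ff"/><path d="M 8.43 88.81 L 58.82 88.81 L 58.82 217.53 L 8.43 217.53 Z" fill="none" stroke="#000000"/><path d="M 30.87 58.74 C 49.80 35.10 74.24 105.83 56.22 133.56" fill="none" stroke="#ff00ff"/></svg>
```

1 u = 1 mm; y_m = 269.64 − y.

[1] `<path>` open polyline, #ff00ff→score S641 F1422: (51.98,109.63) → (46.65,89.34) → (11.00,156.82)

[2] `<rect>` rectangle, #000000→engrave S419 F2102: (50.00,220.23) → (102.38,220.23) → (102.38,170.62) → (50.00,170.62) → (50.00,220.23) (closed)

[3] `<path>` closed polygon, #000000→engrave S419 F2102: (48.61,55.69) → (97.53,117.18) → (82.98,122.36) → (67.02,204.57) → (44.87,6.03) → (48.61,55.69) (closed)

[4] `<path>` line segment, #000000→engrave S419 F2102: (56.37,15.23) → (77.29,68.74)

[5] `<path>` quadratic bezier, #ff00ff→score S641 F1422: (41.55,29.74) → (55.18,57.54) → (67.36,86.79) → (78.08,117.48) → (87.35,149.61) → (95.17,183.18)

[6] `<path>` rectangle, #000000→engrave S419 F2102: (8.43,180.83) → (58.82,180.83) → (58.82,52.11) → (8.43,52.11) → (8.43,180.83) (closed)

[7] `<path>` cubic bezier, #ff00ff→score S641 F1422: (30.87,210.90) → (42.51,214.86) → (53.16,202.76) → (60.53,181.20) → (62.32,156.78) → (56.22,136.08)

G21
G90
G0 X51.98 Y109.63
M3 S641
G1 X46.65 Y89.34 F1422
G1 X11.00 Y156.82
M5
G0 X50.00 Y220.23
M3 S419
G1 X102.38 Y220.23 F2102
G1 X102.38 Y170.62
G1 X50.00 Y170.62
G1 X50.00 Y220.23
M5
G0 X48.61 Y55.69
M3 S419
G1 X97.53 Y117.18 F2102
G1 X82.98 Y122.36
G1 X67.02 Y204.57
G1 X44.87 Y6.03
G1 X48.61 Y55.69
M5
G0 X56.37 Y15.23
M3 S419
G1 X77.29 Y68.74 F2102
M5
G0 X41.55 Y29.74
M3 S641
G1 X55.18 Y57.54 F1422
G1 X67.36 Y86.79
G1 X78.08 Y117.48
G1 X87.35 Y149.61
G1 X95.17 Y183.18
M5
G0 X8.43 Y180.83
M3 S419
G1 X58.82 Y180.83 F2102
G1 X58.82 Y52.11
G1 X8.43 Y52.11
G1 X8.43 Y180.83
M5
G0 X30.87 Y210.90
M3 S641
G1 X42.51 Y214.86 F1422
G1 X53.16 Y202.76
G1 X60.53 Y181.20
G1 X62.32 Y156.78
G1 X56.22 Y136.08
M5
G0 X0.00 Y0.00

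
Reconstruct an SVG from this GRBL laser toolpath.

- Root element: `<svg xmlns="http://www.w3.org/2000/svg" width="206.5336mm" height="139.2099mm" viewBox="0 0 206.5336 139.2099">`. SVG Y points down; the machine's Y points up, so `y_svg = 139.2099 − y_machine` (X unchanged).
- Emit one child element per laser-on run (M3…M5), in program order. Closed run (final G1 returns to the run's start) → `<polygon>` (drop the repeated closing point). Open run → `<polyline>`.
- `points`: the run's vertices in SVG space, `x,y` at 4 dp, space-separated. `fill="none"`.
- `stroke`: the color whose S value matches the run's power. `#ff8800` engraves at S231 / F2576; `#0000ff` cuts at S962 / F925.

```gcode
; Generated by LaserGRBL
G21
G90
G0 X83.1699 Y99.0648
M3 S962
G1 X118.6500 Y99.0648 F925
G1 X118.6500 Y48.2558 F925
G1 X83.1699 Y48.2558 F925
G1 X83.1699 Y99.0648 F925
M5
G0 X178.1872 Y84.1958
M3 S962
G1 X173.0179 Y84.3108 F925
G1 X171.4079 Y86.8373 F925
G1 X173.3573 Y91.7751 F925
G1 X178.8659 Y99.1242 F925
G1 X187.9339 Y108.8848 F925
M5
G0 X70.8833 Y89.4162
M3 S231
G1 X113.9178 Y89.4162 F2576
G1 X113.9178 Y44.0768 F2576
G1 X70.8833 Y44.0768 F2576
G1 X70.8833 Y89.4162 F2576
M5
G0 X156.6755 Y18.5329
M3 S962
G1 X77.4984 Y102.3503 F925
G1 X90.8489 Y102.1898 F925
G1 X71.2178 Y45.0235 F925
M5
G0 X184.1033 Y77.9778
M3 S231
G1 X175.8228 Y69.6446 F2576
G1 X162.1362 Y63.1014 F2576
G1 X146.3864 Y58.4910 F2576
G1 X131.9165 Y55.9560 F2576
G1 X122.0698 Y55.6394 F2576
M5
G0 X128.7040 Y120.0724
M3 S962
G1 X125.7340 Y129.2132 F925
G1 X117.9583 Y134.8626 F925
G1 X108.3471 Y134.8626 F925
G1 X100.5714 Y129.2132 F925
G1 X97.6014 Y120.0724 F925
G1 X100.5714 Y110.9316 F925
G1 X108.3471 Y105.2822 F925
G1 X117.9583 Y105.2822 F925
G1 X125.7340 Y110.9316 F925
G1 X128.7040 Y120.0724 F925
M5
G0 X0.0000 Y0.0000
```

<svg xmlns="http://www.w3.org/2000/svg" width="206.5336mm" height="139.2099mm" viewBox="0 0 206.5336 139.2099">
  <polygon points="83.1699,40.1451 118.6500,40.1451 118.6500,90.9541 83.1699,90.9541" fill="none" stroke="#0000ff"/>
  <polyline points="178.1872,55.0141 173.0179,54.8991 171.4079,52.3726 173.3573,47.4348 178.8659,40.0857 187.9339,30.3251" fill="none" stroke="#0000ff"/>
  <polygon points="70.8833,49.7937 113.9178,49.7937 113.9178,95.1331 70.8833,95.1331" fill="none" stroke="#ff8800"/>
  <polyline points="156.6755,120.6770 77.4984,36.8596 90.8489,37.0201 71.2178,94.1864" fill="none" stroke="#0000ff"/>
  <polyline points="184.1033,61.2321 175.8228,69.5653 162.1362,76.1085 146.3864,80.7189 131.9165,83.2539 122.0698,83.5705" fill="none" stroke="#ff8800"/>
  <polygon points="128.7040,19.1375 125.7340,9.9967 117.9583,4.3473 108.3471,4.3473 100.5714,9.9967 97.6014,19.1375 100.5714,28.2783 108.3471,33.9277 117.9583,33.9277 125.7340,28.2783" fill="none" stroke="#0000ff"/>
</svg>

y_svg = 139.2099 − y_m.

[1] S962→`#0000ff` (cut); closed run; points: 83.1699,40.1451 118.6500,40.1451 118.6500,90.9541 83.1699,90.9541

[2] S962→`#0000ff` (cut); open run; points: 178.1872,55.0141 173.0179,54.8991 171.4079,52.3726 173.3573,47.4348 178.8659,40.0857 187.9339,30.3251

[3] S231→`#ff8800` (engrave); closed run; points: 70.8833,49.7937 113.9178,49.7937 113.9178,95.1331 70.8833,95.1331

[4] S962→`#0000ff` (cut); open run; points: 156.6755,120.6770 77.4984,36.8596 90.8489,37.0201 71.2178,94.1864

[5] S231→`#ff8800` (engrave); open run; points: 184.1033,61.2321 175.8228,69.5653 162.1362,76.1085 146.3864,80.7189 131.9165,83.2539 122.0698,83.5705

[6] S962→`#0000ff` (cut); closed run; points: 128.7040,19.1375 125.7340,9.9967 117.9583,4.3473 108.3471,4.3473 100.5714,9.9967 97.6014,19.1375 100.5714,28.2783 108.3471,33.9277 117.9583,33.9277 125.7340,28.2783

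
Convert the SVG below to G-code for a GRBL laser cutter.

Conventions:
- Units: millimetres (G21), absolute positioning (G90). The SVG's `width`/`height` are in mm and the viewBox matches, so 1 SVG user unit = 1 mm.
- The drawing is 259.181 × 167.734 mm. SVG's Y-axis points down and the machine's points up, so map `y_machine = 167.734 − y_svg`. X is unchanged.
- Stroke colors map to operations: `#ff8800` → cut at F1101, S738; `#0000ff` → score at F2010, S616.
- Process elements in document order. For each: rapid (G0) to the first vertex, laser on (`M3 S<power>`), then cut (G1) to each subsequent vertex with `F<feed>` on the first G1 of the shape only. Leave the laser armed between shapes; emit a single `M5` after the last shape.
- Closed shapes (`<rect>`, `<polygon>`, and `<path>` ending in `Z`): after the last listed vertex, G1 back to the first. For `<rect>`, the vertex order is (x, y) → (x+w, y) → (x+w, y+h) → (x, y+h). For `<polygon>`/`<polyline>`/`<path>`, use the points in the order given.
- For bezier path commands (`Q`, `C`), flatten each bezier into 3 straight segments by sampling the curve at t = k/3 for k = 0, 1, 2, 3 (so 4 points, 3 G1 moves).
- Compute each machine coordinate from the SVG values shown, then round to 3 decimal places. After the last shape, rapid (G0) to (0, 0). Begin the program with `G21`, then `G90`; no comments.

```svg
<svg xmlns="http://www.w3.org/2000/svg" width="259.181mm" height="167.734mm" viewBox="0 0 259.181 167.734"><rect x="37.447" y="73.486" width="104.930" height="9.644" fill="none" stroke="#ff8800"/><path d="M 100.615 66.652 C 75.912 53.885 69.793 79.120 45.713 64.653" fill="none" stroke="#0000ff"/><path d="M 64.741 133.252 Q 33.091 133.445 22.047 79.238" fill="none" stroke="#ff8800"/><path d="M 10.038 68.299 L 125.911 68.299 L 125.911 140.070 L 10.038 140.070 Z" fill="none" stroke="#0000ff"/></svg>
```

G21
G90
G0 X37.447 Y94.248
M3 S738
G1 X142.377 Y94.248 F1101
G1 X142.377 Y84.604
G1 X37.447 Y84.604
G1 X37.447 Y94.248
G0 X100.615 Y101.082
M3 S616
G1 X80.753 Y104.060 F2010
G1 X65.160 Y98.970
G1 X45.713 Y103.081
G0 X64.741 Y34.482
M3 S738
G1 X45.931 Y40.398 F1101
G1 X31.699 Y58.402
G1 X22.047 Y88.496
G0 X10.038 Y99.435
M3 S616
G1 X125.911 Y99.435 F2010
G1 X125.911 Y27.664
G1 X10.038 Y27.664
G1 X10.038 Y99.435
M5
G0 X0.000 Y0.000

viewBox `0 0 259.181 167.734` with mm width/height → 1 unit = 1 mm. Flip: y_m = 167.734 − y_svg.

**Shape 1** — `<rect>` rectangle, stroke `#ff8800` → cut (S738, F1101). Machine vertices: (37.447,94.248) → (142.377,94.248) → (142.377,84.604) → (37.447,84.604) → (37.447,94.248). Closed: final G1 returns to the first vertex.

**Shape 2** — `<path>` cubic bezier, stroke `#0000ff` → score (S616, F2010). Control points (SVG): P0=(100.615,66.652), P1=(75.912,53.885), P2=(69.793,79.120), P3=(45.713,64.653); sampled at t=k/3. Machine vertices: (100.615,101.082) → (80.753,104.060) → (65.160,98.970) → (45.713,103.081). Open path.

**Shape 3** — `<path>` quadratic bezier, stroke `#ff8800` → cut (S738, F1101). Control points (SVG): P0=(64.741,133.252), P1=(33.091,133.445), P2=(22.047,79.238); sampled at t=k/3. Machine vertices: (64.741,34.482) → (45.931,40.398) → (31.699,58.402) → (22.047,88.496). Open path.

**Shape 4** — `<path>` rectangle, stroke `#0000ff` → score (S616, F2010). Machine vertices: (10.038,99.435) → (125.911,99.435) → (125.911,27.664) → (10.038,27.664) → (10.038,99.435). Closed: final G1 returns to the first vertex.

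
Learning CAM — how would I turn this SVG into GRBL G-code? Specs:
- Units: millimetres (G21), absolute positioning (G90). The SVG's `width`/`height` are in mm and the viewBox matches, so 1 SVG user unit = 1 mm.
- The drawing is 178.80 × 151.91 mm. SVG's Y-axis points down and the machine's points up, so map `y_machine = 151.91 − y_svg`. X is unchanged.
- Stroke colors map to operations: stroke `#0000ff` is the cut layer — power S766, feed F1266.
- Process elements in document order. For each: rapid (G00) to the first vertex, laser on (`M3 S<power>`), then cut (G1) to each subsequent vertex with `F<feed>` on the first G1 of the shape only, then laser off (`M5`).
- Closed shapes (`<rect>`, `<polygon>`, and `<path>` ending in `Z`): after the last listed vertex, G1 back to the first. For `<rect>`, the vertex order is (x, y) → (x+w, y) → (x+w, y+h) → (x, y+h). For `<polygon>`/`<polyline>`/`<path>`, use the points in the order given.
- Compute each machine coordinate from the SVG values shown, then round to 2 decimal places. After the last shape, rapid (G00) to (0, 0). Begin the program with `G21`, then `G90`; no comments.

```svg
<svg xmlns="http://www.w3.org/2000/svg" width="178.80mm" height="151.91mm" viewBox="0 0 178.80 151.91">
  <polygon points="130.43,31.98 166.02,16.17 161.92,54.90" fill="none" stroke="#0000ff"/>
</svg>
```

G21
G90
G00 X130.43 Y119.93
M3 S766
G1 X166.02 Y135.74 F1266
G1 X161.92 Y97.01
G1 X130.43 Y119.93
M5
G00 X0.00 Y0.00

1 u = 1 mm; y_m = 151.91 − y.

[1] `<polygon>` regular polygon, #0000ff→cut S766 F1266: (130.43,119.93) → (166.02,135.74) → (161.92,97.01) → (130.43,119.93) (closed)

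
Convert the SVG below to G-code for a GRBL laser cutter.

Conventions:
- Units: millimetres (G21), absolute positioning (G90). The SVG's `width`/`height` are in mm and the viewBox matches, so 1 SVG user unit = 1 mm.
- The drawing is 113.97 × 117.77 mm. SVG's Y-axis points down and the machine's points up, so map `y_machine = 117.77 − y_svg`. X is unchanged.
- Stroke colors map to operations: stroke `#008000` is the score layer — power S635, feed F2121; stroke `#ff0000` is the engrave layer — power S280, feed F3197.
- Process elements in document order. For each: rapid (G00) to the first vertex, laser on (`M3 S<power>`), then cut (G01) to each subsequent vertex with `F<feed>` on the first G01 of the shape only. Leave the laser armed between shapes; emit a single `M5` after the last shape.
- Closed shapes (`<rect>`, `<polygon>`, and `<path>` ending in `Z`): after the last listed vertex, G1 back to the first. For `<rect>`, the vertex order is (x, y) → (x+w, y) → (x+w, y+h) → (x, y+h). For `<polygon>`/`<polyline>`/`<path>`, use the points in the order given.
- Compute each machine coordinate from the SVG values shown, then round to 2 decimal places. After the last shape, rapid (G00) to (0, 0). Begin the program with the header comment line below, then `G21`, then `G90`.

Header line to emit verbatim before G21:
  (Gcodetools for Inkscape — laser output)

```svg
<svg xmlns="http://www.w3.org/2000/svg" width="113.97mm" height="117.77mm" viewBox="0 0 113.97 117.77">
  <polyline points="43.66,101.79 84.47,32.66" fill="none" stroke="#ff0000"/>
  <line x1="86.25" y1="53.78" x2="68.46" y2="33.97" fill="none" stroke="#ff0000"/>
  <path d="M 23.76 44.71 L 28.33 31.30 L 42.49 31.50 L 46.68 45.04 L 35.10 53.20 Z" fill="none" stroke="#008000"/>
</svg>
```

(Gcodetools for Inkscape — laser output)
G21
G90
G00 X43.66 Y15.98
M3 S280
G01 X84.47 Y85.11 F3197
G00 X86.25 Y63.99
M3 S280
G01 X68.46 Y83.80 F3197
G00 X23.76 Y73.06
M3 S635
G01 X28.33 Y86.47 F2121
G01 X42.49 Y86.27
G01 X46.68 Y72.73
G01 X35.10 Y64.57
G01 X23.76 Y73.06
M5
G00 X0.00 Y0.00

viewBox `0 0 113.97 117.77` with mm width/height → 1 unit = 1 mm. Flip: y_m = 117.77 − y_svg.

**Shape 1** — `<polyline>` line segment, stroke `#ff0000` → engrave (S280, F3197). Machine vertices: (43.66,15.98) → (84.47,85.11). Open path.

**Shape 2** — `<line>` line segment, stroke `#ff0000` → engrave (S280, F3197). Machine vertices: (86.25,63.99) → (68.46,83.80). Open path.

**Shape 3** — `<path>` regular polygon, stroke `#008000` → score (S635, F2121). Machine vertices: (23.76,73.06) → (28.33,86.47) → (42.49,86.27) → (46.68,72.73) → (35.10,64.57) → (23.76,73.06). Closed: final G1 returns to the first vertex.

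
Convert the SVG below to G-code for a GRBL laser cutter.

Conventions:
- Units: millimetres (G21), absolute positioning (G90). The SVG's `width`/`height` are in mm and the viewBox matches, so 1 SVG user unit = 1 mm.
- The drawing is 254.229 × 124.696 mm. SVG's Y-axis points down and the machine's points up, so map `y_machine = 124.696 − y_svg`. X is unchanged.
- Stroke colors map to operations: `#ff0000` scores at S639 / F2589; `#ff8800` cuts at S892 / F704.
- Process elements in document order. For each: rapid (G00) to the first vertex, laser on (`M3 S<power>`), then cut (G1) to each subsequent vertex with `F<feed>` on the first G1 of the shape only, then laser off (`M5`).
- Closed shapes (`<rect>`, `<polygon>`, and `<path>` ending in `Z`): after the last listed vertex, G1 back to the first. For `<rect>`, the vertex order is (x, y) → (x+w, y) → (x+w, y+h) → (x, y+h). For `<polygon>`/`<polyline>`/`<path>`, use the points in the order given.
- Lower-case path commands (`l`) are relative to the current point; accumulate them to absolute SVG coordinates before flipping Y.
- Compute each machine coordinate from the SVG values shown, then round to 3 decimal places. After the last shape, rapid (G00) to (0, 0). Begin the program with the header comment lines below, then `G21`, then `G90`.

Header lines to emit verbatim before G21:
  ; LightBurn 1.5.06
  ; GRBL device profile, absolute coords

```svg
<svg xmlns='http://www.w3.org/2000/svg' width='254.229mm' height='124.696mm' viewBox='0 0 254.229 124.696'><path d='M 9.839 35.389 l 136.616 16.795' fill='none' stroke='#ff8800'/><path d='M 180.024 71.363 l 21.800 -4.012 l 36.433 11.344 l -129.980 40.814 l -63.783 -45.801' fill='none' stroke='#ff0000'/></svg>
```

; LightBurn 1.5.06
; GRBL device profile, absolute coords
G21
G90
G00 X9.839 Y89.307
M3 S892
G1 X146.455 Y72.512 F704
M5
G00 X180.024 Y53.333
M3 S639
G1 X201.824 Y57.345 F2589
G1 X238.257 Y46.001
G1 X108.277 Y5.187
G1 X44.494 Y50.988
M5
G00 X0.000 Y0.000

Since the viewBox matches the mm dimensions, user units are millimetres directly. The only transform is the Y-flip y_m = 124.696 − y_svg.

Shape 1 is a line segment drawn with `<path>`. Its stroke #ff8800 means cut at S892, F704. After flipping Y the toolpath is (9.839,89.307) → (146.455,72.512).

Shape 2 is a open polyline drawn with `<path>`. Its stroke #ff0000 means score at S639, F2589. After flipping Y the toolpath is (180.024,53.333) → (201.824,57.345) → (238.257,46.001) → (108.277,5.187) → (44.494,50.988).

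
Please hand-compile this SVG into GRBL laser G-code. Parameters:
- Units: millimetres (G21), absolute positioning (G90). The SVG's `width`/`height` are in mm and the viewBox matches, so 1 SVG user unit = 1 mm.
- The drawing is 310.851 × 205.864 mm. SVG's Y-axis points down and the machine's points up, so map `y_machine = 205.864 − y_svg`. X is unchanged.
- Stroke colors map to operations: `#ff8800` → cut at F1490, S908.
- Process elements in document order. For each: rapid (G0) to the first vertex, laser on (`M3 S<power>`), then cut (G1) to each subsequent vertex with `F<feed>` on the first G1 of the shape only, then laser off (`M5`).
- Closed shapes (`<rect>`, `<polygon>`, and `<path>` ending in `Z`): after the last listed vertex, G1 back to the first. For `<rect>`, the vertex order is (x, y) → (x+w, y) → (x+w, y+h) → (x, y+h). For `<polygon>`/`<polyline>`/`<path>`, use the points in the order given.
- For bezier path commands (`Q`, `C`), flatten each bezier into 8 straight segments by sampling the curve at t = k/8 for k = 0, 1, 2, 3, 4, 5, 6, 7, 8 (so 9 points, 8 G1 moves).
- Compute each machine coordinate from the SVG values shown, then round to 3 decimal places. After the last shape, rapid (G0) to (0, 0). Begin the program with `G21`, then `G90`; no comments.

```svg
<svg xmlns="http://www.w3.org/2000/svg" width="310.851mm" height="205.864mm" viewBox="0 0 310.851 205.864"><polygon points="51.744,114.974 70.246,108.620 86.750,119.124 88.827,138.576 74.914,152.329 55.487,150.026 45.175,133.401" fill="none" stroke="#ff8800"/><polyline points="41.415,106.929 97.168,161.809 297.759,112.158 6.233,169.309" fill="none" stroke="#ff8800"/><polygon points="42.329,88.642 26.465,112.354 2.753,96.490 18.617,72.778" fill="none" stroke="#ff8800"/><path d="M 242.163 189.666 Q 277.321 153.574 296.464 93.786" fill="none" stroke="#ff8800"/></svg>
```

G21
G90
G0 X51.744 Y90.890
M3 S908
G1 X70.246 Y97.244 F1490
G1 X86.750 Y86.740
G1 X88.827 Y67.288
G1 X74.914 Y53.535
G1 X55.487 Y55.838
G1 X45.175 Y72.463
G1 X51.744 Y90.890
M5
G0 X41.415 Y98.935
M3 S908
G1 X97.168 Y44.055 F1490
G1 X297.759 Y93.706
G1 X6.233 Y36.555
M5
G0 X42.329 Y117.222
M3 S908
G1 X26.465 Y93.510 F1490
G1 X2.753 Y109.374
G1 X18.617 Y133.086
G1 X42.329 Y117.222
M5
G0 X242.163 Y16.198
M3 S908
G1 X250.702 Y25.591 F1490
G1 X258.741 Y35.725
G1 X266.279 Y46.599
G1 X273.317 Y58.214
G1 X279.855 Y70.569
G1 X285.892 Y83.665
G1 X291.428 Y97.501
G1 X296.464 Y112.078
M5
G0 X0.000 Y0.000

1 u = 1 mm; y_m = 205.864 − y.

[1] `<polygon>` regular polygon, #ff8800→cut S908 F1490: (51.744,90.890) → (70.246,97.244) → (86.750,86.740) → (88.827,67.288) → (74.914,53.535) → (55.487,55.838) → (45.175,72.463) → (51.744,90.890) (closed)

[2] `<polyline>` open polyline, #ff8800→cut S908 F1490: (41.415,98.935) → (97.168,44.055) → (297.759,93.706) → (6.233,36.555)

[3] `<polygon>` regular polygon, #ff8800→cut S908 F1490: (42.329,117.222) → (26.465,93.510) → (2.753,109.374) → (18.617,133.086) → (42.329,117.222) (closed)

[4] `<path>` quadratic bezier, #ff8800→cut S908 F1490: (242.163,16.198) → (250.702,25.591) → (258.741,35.725) → (266.279,46.599) → (273.317,58.214) → (279.855,70.569) → (285.892,83.665) → (291.428,97.501) → (296.464,112.078)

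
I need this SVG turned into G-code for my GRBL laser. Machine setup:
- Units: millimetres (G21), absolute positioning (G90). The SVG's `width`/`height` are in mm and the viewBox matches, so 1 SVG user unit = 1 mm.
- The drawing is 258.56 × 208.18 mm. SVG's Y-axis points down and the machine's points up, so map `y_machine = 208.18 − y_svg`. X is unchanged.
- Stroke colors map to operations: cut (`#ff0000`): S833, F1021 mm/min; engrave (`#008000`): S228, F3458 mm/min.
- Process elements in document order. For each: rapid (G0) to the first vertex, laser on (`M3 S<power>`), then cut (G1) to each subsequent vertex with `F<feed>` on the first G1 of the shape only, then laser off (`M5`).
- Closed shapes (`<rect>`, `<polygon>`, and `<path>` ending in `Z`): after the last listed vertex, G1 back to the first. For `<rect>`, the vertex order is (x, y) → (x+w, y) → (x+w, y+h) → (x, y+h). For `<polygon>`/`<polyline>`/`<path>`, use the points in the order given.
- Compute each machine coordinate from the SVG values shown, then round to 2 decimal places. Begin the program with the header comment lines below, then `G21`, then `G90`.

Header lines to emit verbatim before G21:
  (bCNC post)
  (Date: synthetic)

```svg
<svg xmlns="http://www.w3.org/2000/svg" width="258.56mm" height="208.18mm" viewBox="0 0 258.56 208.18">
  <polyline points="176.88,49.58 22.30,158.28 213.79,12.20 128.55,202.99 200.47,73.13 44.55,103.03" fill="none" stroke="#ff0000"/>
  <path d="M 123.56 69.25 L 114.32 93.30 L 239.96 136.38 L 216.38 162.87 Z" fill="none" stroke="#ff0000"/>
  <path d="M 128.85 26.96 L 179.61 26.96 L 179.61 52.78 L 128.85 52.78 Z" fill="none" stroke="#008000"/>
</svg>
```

Since the viewBox matches the mm dimensions, user units are millimetres directly. The only transform is the Y-flip y_m = 208.18 − y_svg.

Shape 1 is a open polyline drawn with `<polyline>`. Its stroke #ff0000 means cut at S833, F1021. After flipping Y the toolpath is (176.88,158.60) → (22.30,49.90) → (213.79,195.98) → (128.55,5.19) → (200.47,135.05) → (44.55,105.15).

Shape 2 is a closed polygon drawn with `<path>`. Its stroke #ff0000 means cut at S833, F1021. After flipping Y the toolpath is (123.56,138.93) → (114.32,114.88) → (239.96,71.80) → (216.38,45.31) → (123.56,138.93), returning to the start.

Shape 3 is a rectangle drawn with `<path>`. Its stroke #008000 means engrave at S228, F3458. After flipping Y the toolpath is (128.85,181.22) → (179.61,181.22) → (179.61,155.40) → (128.85,155.40) → (128.85,181.22), returning to the start.

(bCNC post)
(Date: synthetic)
G21
G90
G0 X176.88 Y158.60
M3 S833
G1 X22.30 Y49.90 F1021
G1 X213.79 Y195.98
G1 X128.55 Y5.19
G1 X200.47 Y135.05
G1 X44.55 Y105.15
M5
G0 X123.56 Y138.93
M3 S833
G1 X114.32 Y114.88 F1021
G1 X239.96 Y71.80
G1 X216.38 Y45.31
G1 X123.56 Y138.93
M5
G0 X128.85 Y181.22
M3 S228
G1 X179.61 Y181.22 F3458
G1 X179.61 Y155.40
G1 X128.85 Y155.40
G1 X128.85 Y181.22
M5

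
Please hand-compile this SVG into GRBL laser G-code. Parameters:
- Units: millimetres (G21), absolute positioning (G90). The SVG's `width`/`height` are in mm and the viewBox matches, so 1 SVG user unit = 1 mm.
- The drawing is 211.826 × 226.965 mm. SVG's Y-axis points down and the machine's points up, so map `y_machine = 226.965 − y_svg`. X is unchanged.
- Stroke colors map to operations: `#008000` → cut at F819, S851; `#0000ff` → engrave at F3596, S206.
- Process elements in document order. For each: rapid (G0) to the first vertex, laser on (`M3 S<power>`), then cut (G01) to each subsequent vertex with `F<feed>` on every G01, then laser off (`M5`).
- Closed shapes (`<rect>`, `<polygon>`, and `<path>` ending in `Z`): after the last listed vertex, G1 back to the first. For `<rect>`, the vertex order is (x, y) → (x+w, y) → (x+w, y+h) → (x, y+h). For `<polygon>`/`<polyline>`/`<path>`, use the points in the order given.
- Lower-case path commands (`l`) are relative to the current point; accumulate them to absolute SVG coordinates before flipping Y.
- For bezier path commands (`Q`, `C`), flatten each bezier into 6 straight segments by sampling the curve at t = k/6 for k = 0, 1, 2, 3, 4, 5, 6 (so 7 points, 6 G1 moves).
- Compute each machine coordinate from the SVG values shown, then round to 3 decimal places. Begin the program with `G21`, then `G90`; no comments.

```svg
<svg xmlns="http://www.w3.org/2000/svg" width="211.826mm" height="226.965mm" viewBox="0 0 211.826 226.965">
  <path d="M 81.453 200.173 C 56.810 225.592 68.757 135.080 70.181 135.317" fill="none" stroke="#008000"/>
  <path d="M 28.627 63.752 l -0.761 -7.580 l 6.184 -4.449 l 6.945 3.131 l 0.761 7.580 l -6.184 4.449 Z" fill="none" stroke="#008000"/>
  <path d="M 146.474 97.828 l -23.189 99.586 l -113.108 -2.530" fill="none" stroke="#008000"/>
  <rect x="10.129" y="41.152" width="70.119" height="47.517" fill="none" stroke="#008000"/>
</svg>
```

1 u = 1 mm; y_m = 226.965 − y.

[1] `<path>` cubic bezier, #008000→cut S851 F819: (81.453,26.792) → (71.963,22.787) → (67.262,32.362) → (66.042,49.777) → (66.994,69.290) → (68.810,85.161) → (70.181,91.648)

[2] `<path>` regular polygon, #008000→cut S851 F819: (28.627,163.213) → (27.866,170.793) → (34.050,175.242) → (40.995,172.111) → (41.756,164.531) → (35.572,160.082) → (28.627,163.213) (closed)

[3] `<path>` open polyline, #008000→cut S851 F819: (146.474,129.137) → (123.285,29.551) → (10.177,32.081)

[4] `<rect>` rectangle, #008000→cut S851 F819: (10.129,185.813) → (80.248,185.813) → (80.248,138.296) → (10.129,138.296) → (10.129,185.813) (closed)

G21
G90
G0 X81.453 Y26.792
M3 S851
G01 X71.963 Y22.787 F819
G01 X67.262 Y32.362 F819
G01 X66.042 Y49.777 F819
G01 X66.994 Y69.290 F819
G01 X68.810 Y85.161 F819
G01 X70.181 Y91.648 F819
M5
G0 X28.627 Y163.213
M3 S851
G01 X27.866 Y170.793 F819
G01 X34.050 Y175.242 F819
G01 X40.995 Y172.111 F819
G01 X41.756 Y164.531 F819
G01 X35.572 Y160.082 F819
G01 X28.627 Y163.213 F819
M5
G0 X146.474 Y129.137
M3 S851
G01 X123.285 Y29.551 F819
G01 X10.177 Y32.081 F819
M5
G0 X10.129 Y185.813
M3 S851
G01 X80.248 Y185.813 F819
G01 X80.248 Y138.296 F819
G01 X10.129 Y138.296 F819
G01 X10.129 Y185.813 F819
M5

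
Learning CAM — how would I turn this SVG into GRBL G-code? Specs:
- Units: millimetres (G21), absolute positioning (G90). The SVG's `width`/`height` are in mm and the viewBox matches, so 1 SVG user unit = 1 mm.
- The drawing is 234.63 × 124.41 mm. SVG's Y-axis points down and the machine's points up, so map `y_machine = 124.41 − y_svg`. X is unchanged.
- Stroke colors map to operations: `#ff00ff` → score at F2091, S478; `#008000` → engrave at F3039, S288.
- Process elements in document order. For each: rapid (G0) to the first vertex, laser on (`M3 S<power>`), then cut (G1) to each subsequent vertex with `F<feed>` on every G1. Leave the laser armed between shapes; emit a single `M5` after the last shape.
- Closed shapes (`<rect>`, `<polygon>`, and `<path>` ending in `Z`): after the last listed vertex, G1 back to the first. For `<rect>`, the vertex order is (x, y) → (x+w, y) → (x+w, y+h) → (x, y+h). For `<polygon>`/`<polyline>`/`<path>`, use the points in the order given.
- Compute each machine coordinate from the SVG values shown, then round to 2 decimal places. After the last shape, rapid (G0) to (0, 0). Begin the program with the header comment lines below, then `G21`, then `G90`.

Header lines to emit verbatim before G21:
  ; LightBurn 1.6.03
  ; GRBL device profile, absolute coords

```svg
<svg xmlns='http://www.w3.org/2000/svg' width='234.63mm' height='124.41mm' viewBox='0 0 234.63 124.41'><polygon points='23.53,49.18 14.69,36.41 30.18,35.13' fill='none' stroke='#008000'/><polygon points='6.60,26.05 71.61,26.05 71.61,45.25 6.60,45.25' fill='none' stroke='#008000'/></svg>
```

viewBox `0 0 234.63 124.41` with mm width/height → 1 unit = 1 mm. Flip: y_m = 124.41 − y_svg.

**Shape 1** — `<polygon>` regular polygon, stroke `#008000` → engrave (S288, F3039). Machine vertices: (23.53,75.23) → (14.69,88.00) → (30.18,89.28) → (23.53,75.23). Closed: final G1 returns to the first vertex.

**Shape 2** — `<polygon>` rectangle, stroke `#008000` → engrave (S288, F3039). Machine vertices: (6.60,98.36) → (71.61,98.36) → (71.61,79.16) → (6.60,79.16) → (6.60,98.36). Closed: final G1 returns to the first vertex.

; LightBurn 1.6.03
; GRBL device profile, absolute coords
G21
G90
G0 X23.53 Y75.23
M3 S288
G1 X14.69 Y88.00 F3039
G1 X30.18 Y89.28 F3039
G1 X23.53 Y75.23 F3039
G0 X6.60 Y98.36
M3 S288
G1 X71.61 Y98.36 F3039
G1 X71.61 Y79.16 F3039
G1 X6.60 Y79.16 F3039
G1 X6.60 Y98.36 F3039
M5
G0 X0.00 Y0.00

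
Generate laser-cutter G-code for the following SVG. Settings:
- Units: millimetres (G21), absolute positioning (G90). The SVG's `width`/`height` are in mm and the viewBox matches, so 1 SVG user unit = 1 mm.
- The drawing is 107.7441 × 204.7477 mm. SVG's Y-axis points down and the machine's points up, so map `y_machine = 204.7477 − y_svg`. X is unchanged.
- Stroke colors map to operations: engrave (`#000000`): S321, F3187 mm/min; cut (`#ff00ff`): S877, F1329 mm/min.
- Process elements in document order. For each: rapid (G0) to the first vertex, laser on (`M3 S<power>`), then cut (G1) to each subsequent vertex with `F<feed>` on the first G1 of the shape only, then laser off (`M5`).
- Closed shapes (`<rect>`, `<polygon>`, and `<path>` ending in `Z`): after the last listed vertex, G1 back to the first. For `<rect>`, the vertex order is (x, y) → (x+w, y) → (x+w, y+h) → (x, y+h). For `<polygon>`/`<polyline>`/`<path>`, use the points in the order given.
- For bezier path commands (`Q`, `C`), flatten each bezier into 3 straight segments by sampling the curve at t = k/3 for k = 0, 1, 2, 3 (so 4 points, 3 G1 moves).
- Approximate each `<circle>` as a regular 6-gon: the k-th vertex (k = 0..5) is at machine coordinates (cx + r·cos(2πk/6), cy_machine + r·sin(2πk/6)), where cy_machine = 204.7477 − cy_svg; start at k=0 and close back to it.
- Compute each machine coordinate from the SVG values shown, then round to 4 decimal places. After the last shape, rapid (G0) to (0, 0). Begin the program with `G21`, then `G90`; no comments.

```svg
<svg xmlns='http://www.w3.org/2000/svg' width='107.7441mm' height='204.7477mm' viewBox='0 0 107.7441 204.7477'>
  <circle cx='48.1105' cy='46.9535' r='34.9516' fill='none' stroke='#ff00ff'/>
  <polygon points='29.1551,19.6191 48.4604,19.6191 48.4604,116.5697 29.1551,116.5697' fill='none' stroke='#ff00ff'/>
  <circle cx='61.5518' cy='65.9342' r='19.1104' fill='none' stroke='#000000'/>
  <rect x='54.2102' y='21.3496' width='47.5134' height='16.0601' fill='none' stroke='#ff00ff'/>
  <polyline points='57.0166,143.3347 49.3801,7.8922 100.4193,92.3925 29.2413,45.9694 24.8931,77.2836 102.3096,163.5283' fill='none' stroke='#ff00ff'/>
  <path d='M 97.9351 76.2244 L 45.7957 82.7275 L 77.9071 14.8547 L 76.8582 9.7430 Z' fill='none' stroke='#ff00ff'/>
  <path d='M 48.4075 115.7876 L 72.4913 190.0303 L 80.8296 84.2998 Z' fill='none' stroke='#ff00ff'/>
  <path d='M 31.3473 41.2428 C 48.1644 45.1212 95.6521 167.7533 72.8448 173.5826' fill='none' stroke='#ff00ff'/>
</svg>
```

1 u = 1 mm; y_m = 204.7477 − y.

[1] `<circle>` circle, #ff00ff→cut S877 F1329: (83.0621,157.7942) → (65.5863,188.0632) → (30.6347,188.0632) → (13.1589,157.7942) → (30.6347,127.5252) → (65.5863,127.5252) → (83.0621,157.7942) (closed)

[2] `<polygon>` rectangle, #ff00ff→cut S877 F1329: (29.1551,185.1286) → (48.4604,185.1286) → (48.4604,88.1780) → (29.1551,88.1780) → (29.1551,185.1286) (closed)

[3] `<circle>` circle, #000000→engrave S321 F3187: (80.6622,138.8135) → (71.1070,155.3636) → (51.9966,155.3636) → (42.4414,138.8135) → (51.9966,122.2634) → (71.1070,122.2634) → (80.6622,138.8135) (closed)

[4] `<rect>` rectangle, #ff00ff→cut S877 F1329: (54.2102,183.3981) → (101.7236,183.3981) → (101.7236,167.3380) → (54.2102,167.3380) → (54.2102,183.3981) (closed)

[5] `<polyline>` open polyline, #ff00ff→cut S877 F1329: (57.0166,61.4130) → (49.3801,196.8555) → (100.4193,112.3552) → (29.2413,158.7783) → (24.8931,127.4641) → (102.3096,41.2194)

[6] `<path>` closed polygon, #ff00ff→cut S877 F1329: (97.9351,128.5233) → (45.7957,122.0202) → (77.9071,189.8930) → (76.8582,195.0047) → (97.9351,128.5233) (closed)

[7] `<path>` closed polygon, #ff00ff→cut S877 F1329: (48.4075,88.9601) → (72.4913,14.7174) → (80.8296,120.4479) → (48.4075,88.9601) (closed)

[8] `<path>` cubic bezier, #ff00ff→cut S877 F1329: (31.3473,163.5049) → (54.6485,128.7662) → (75.9599,67.2044) → (72.8448,31.1651)

G21
G90
G0 X83.0621 Y157.7942
M3 S877
G1 X65.5863 Y188.0632 F1329
G1 X30.6347 Y188.0632
G1 X13.1589 Y157.7942
G1 X30.6347 Y127.5252
G1 X65.5863 Y127.5252
G1 X83.0621 Y157.7942
M5
G0 X29.1551 Y185.1286
M3 S877
G1 X48.4604 Y185.1286 F1329
G1 X48.4604 Y88.1780
G1 X29.1551 Y88.1780
G1 X29.1551 Y185.1286
M5
G0 X80.6622 Y138.8135
M3 S321
G1 X71.1070 Y155.3636 F3187
G1 X51.9966 Y155.3636
G1 X42.4414 Y138.8135
G1 X51.9966 Y122.2634
G1 X71.1070 Y122.2634
G1 X80.6622 Y138.8135
M5
G0 X54.2102 Y183.3981
M3 S877
G1 X101.7236 Y183.3981 F1329
G1 X101.7236 Y167.3380
G1 X54.2102 Y167.3380
G1 X54.2102 Y183.3981
M5
G0 X57.0166 Y61.4130
M3 S877
G1 X49.3801 Y196.8555 F1329
G1 X100.4193 Y112.3552
G1 X29.2413 Y158.7783
G1 X24.8931 Y127.4641
G1 X102.3096 Y41.2194
M5
G0 X97.9351 Y128.5233
M3 S877
G1 X45.7957 Y122.0202 F1329
G1 X77.9071 Y189.8930
G1 X76.8582 Y195.0047
G1 X97.9351 Y128.5233
M5
G0 X48.4075 Y88.9601
M3 S877
G1 X72.4913 Y14.7174 F1329
G1 X80.8296 Y120.4479
G1 X48.4075 Y88.9601
M5
G0 X31.3473 Y163.5049
M3 S877
G1 X54.6485 Y128.7662 F1329
G1 X75.9599 Y67.2044
G1 X72.8448 Y31.1651
M5
G0 X0.0000 Y0.0000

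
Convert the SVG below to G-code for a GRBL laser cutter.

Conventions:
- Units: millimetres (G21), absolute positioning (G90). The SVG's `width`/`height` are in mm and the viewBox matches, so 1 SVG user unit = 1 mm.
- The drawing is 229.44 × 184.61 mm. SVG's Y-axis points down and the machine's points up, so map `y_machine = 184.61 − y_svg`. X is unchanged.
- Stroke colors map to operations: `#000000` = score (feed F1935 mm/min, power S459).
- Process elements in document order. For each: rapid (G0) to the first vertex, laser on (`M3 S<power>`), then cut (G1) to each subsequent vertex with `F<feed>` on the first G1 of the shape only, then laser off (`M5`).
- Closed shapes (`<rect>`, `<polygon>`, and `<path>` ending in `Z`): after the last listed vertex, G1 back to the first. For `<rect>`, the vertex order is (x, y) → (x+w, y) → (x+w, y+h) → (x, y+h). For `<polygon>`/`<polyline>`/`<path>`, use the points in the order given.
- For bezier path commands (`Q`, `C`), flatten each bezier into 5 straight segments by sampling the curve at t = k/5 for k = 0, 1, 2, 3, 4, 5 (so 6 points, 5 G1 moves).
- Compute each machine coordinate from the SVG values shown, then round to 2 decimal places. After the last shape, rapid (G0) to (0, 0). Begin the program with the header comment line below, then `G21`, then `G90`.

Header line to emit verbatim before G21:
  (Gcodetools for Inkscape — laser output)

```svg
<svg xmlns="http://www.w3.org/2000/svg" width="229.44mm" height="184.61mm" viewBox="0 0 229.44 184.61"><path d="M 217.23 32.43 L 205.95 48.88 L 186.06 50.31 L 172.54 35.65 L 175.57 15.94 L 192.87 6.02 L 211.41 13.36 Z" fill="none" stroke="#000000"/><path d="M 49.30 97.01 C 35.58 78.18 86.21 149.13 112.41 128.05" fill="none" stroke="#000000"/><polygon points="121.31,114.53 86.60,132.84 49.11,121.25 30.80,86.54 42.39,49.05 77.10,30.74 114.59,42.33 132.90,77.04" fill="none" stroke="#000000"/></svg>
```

(Gcodetools for Inkscape — laser output)
G21
G90
G0 X217.23 Y152.18
M3 S459
G1 X205.95 Y135.73 F1935
G1 X186.06 Y134.30
G1 X172.54 Y148.96
G1 X175.57 Y168.67
G1 X192.87 Y178.59
G1 X211.41 Y171.25
G1 X217.23 Y152.18
M5
G0 X49.30 Y87.60
M3 S459
G1 X48.08 Y89.58 F1935
G1 X58.04 Y78.74
G1 X74.93 Y63.80
G1 X94.47 Y53.50
G1 X112.41 Y56.56
M5
G0 X121.31 Y70.08
M3 S459
G1 X86.60 Y51.77 F1935
G1 X49.11 Y63.36
G1 X30.80 Y98.07
G1 X42.39 Y135.56
G1 X77.10 Y153.87
G1 X114.59 Y142.28
G1 X132.90 Y107.57
G1 X121.31 Y70.08
M5
G0 X0.00 Y0.00

viewBox `0 0 229.44 184.61` with mm width/height → 1 unit = 1 mm. Flip: y_m = 184.61 − y_svg.

**Shape 1** — `<path>` regular polygon, stroke `#000000` → score (S459, F1935). Machine vertices: (217.23,152.18) → (205.95,135.73) → (186.06,134.30) → (172.54,148.96) → (175.57,168.67) → (192.87,178.59) → (211.41,171.25) → (217.23,152.18). Closed: final G1 returns to the first vertex.

**Shape 2** — `<path>` cubic bezier, stroke `#000000` → score (S459, F1935). Control points (SVG): P0=(49.30,97.01), P1=(35.58,78.18), P2=(86.21,149.13), P3=(112.41,128.05); sampled at t=k/5. Machine vertices: (49.30,87.60) → (48.08,89.58) → (58.04,78.74) → (74.93,63.80) → (94.47,53.50) → (112.41,56.56). Open path.

**Shape 3** — `<polygon>` regular polygon, stroke `#000000` → score (S459, F1935). Machine vertices: (121.31,70.08) → (86.60,51.77) → (49.11,63.36) → (30.80,98.07) → (42.39,135.56) → (77.10,153.87) → (114.59,142.28) → (132.90,107.57) → (121.31,70.08). Closed: final G1 returns to the first vertex.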